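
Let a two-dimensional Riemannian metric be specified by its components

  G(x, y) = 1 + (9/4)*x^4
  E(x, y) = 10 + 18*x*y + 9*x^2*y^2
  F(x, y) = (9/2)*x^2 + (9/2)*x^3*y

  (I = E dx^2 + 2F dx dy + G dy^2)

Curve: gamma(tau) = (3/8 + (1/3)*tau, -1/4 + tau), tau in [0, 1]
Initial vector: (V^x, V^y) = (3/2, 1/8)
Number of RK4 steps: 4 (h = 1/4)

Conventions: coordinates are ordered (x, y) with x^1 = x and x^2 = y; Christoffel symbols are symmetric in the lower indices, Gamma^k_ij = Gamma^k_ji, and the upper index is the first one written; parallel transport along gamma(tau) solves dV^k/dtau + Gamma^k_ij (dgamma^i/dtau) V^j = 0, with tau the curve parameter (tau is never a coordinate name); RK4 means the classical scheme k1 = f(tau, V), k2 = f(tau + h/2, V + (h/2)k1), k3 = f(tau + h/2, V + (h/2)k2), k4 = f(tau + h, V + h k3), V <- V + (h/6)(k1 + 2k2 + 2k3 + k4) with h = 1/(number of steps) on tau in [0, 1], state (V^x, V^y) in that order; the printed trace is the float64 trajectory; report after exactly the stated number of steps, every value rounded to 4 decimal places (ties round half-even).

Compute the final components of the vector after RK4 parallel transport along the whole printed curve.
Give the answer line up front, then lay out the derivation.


Answer: V^x = 0.9218, V^y = 0.0513

gamma'(tau) = (1/3, 1); f(tau, V)^k = -Gamma^k_ij(gamma(tau)) gamma'^i(tau) V^j; h = 1/4; intermediate values shown to 6 dp
curve data and Christoffel symbols at the stage parameters:
  tau = 0.000000: gamma = (0.375000, -0.250000), gamma' = (0.333333, 1.000000); Gamma_xxx = -0.241707, Gamma_xxy = 0.362560, Gamma_xyy = 0.000000, Gamma_yxx = -0.018753, Gamma_yxy = 0.028130, Gamma_yyy = 0.000000
  tau = 0.125000: gamma = (0.416667, -0.125000), gamma' = (0.333333, 1.000000); Gamma_xxx = -0.116487, Gamma_xxy = 0.388290, Gamma_xyy = 0.000000, Gamma_yxx = -0.010667, Gamma_yxy = 0.035558, Gamma_yyy = 0.000000
  tau = 0.250000: gamma = (0.458333, 0.000000), gamma' = (0.333333, 1.000000); Gamma_xxx = 0.000000, Gamma_xxy = 0.408445, Gamma_xyy = 0.000000, Gamma_yxx = 0.000000, Gamma_yxy = 0.042901, Gamma_yyy = 0.000000
  tau = 0.375000: gamma = (0.500000, 0.125000), gamma' = (0.333333, 1.000000); Gamma_xxx = 0.105773, Gamma_xxy = 0.423090, Gamma_xyy = 0.000000, Gamma_yxx = 0.012444, Gamma_yxy = 0.049775, Gamma_yyy = 0.000000
  tau = 0.500000: gamma = (0.541667, 0.250000), gamma' = (0.333333, 1.000000); Gamma_xxx = 0.199644, Gamma_xxy = 0.432561, Gamma_xyy = 0.000000, Gamma_yxx = 0.025795, Gamma_yxy = 0.055889, Gamma_yyy = 0.000000
  tau = 0.625000: gamma = (0.583333, 0.375000), gamma' = (0.333333, 1.000000); Gamma_xxx = 0.281179, Gamma_xxy = 0.437390, Gamma_xyy = 0.000000, Gamma_yxx = 0.039253, Gamma_yxy = 0.061060, Gamma_yyy = 0.000000
  tau = 0.750000: gamma = (0.625000, 0.500000), gamma' = (0.333333, 1.000000); Gamma_xxx = 0.350577, Gamma_xxy = 0.438221, Gamma_xyy = 0.000000, Gamma_yxx = 0.052169, Gamma_yxy = 0.065211, Gamma_yyy = 0.000000
  tau = 0.875000: gamma = (0.666667, 0.625000), gamma' = (0.333333, 1.000000); Gamma_xxx = 0.408508, Gamma_xxy = 0.435742, Gamma_xyy = 0.000000, Gamma_yxx = 0.064080, Gamma_yxy = 0.068352, Gamma_yyy = 0.000000
  tau = 1.000000: gamma = (0.708333, 0.750000), gamma' = (0.333333, 1.000000); Gamma_xxx = 0.455951, Gamma_xxy = 0.430621, Gamma_xyy = 0.000000, Gamma_yxx = 0.074699, Gamma_yxy = 0.070550, Gamma_yyy = 0.000000
step 0: V^x = 1.5000, V^y = 0.1250
step 1: k1 = (-0.438094, -0.033990), k2 = (-0.520683, -0.047682), k3 = (-0.516854, -0.047331), k4 = (-0.575298, -0.060426); V <- V + (h/6)(k1 + 2k2 + 2k3 + k4): V^x = 1.3713, V^y = 0.1131
step 2: k1 = (-0.575511, -0.060449), k2 = (-0.610457, -0.071819), k3 = (-0.608255, -0.071559), k4 = (-0.622274, -0.080401); V <- V + (h/6)(k1 + 2k2 + 2k3 + k4): V^x = 1.2198, V^y = 0.0953
step 3: k1 = (-0.622583, -0.080441), k2 = (-0.618980, -0.086410), k3 = (-0.619111, -0.086429), k4 = (-0.601968, -0.089579); V <- V + (h/6)(k1 + 2k2 + 2k3 + k4): V^x = 1.0656, V^y = 0.0738
step 4: k1 = (-0.602308, -0.089629), k2 = (-0.575498, -0.090274), k3 = (-0.577402, -0.090573), k4 = (-0.544102, -0.089141); V <- V + (h/6)(k1 + 2k2 + 2k3 + k4): V^x = 0.9218, V^y = 0.0513


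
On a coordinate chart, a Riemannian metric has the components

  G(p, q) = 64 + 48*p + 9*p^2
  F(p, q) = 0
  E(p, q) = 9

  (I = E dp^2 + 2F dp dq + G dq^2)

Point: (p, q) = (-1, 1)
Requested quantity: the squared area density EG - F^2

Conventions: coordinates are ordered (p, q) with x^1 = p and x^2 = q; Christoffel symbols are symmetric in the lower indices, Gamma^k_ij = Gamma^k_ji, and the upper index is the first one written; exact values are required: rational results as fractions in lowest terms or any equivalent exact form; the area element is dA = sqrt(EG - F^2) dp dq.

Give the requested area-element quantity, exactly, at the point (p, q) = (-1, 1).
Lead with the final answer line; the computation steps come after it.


Answer: EG - F^2 = 225

E = 9, F = 0, G = 25; EG - F^2 = 225


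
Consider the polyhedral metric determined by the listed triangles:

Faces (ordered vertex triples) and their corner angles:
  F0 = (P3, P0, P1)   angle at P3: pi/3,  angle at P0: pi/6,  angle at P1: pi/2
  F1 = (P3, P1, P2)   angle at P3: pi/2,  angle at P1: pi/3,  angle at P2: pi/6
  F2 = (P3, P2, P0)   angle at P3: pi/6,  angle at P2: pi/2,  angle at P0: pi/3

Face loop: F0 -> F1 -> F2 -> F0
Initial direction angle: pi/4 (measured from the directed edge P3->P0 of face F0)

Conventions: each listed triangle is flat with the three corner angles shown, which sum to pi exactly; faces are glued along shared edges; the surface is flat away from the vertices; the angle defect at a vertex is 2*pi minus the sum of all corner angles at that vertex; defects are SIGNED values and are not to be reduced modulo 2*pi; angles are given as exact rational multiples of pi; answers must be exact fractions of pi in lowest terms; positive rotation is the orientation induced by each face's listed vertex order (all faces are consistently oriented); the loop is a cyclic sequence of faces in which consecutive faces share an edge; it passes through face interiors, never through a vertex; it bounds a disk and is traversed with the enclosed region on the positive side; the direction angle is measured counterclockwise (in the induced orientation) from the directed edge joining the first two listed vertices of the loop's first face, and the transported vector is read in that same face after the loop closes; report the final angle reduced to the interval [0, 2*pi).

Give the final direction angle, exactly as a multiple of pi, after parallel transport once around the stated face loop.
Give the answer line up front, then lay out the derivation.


Answer: final direction angle = (5/4)*pi

enclosed vertex P3: corner angles sum to pi, defect = 2*pi - pi = pi
adding the enclosed defects to the starting angle (mod 2*pi, induced orientation) gives the holonomy
final angle = pi/4 + pi = (5/4)*pi (mod 2*pi)


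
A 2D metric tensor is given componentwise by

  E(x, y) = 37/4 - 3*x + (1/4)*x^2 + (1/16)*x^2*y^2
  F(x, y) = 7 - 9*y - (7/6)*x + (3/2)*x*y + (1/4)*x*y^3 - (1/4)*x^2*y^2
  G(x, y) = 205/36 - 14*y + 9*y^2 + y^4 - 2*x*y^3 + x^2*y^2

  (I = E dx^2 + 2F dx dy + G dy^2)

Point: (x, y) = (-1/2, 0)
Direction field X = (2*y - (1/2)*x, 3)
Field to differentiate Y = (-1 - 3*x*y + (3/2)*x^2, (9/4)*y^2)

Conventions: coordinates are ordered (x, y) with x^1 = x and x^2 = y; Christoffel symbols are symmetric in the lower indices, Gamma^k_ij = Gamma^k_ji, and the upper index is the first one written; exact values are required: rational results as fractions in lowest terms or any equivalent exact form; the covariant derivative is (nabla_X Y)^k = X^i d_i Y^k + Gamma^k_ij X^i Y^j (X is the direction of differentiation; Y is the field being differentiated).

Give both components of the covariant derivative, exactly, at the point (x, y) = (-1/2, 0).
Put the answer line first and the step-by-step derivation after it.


Answer: (nabla_X Y)^x = 155091/37456, (nabla_X Y)^y = 105/9364

E = 173/16, F = 91/12, G = 205/36 at the point
E_x = -13/4, E_y = 0, F_x = -7/6, F_y = -39/4, G_x = 0, G_y = -14
EG - F^2 = 2341/576;  g^inv = (576/2341) * [[205/36, -91/12], [-91/12, 173/16]]
first-kind symbols [ij,l] = (1/2)(d_i g_jl + d_j g_il - d_l g_ij): [xx,x] = E_x/2 = -13/8, [xx,y] = F_x - E_y/2 = -7/6, [xy,x] = E_y/2 = 0, [xy,y] = G_x/2 = 0, [yy,x] = F_y - G_x/2 = -39/4, [yy,y] = G_y/2 = -7
Gamma^x_ij = (G*[ij,x] - F*[ij,y])/(EG - F^2), Gamma^y_ij = (E*[ij,y] - F*[ij,x])/(EG - F^2)
Gamma_xxx = -234/2341, Gamma_xxy = 0, Gamma_xyy = -1404/2341, Gamma_yxx = -168/2341, Gamma_yxy = 0, Gamma_yyy = -1008/2341
X = (1/4, 3), Y = (-5/8, 0) at the point


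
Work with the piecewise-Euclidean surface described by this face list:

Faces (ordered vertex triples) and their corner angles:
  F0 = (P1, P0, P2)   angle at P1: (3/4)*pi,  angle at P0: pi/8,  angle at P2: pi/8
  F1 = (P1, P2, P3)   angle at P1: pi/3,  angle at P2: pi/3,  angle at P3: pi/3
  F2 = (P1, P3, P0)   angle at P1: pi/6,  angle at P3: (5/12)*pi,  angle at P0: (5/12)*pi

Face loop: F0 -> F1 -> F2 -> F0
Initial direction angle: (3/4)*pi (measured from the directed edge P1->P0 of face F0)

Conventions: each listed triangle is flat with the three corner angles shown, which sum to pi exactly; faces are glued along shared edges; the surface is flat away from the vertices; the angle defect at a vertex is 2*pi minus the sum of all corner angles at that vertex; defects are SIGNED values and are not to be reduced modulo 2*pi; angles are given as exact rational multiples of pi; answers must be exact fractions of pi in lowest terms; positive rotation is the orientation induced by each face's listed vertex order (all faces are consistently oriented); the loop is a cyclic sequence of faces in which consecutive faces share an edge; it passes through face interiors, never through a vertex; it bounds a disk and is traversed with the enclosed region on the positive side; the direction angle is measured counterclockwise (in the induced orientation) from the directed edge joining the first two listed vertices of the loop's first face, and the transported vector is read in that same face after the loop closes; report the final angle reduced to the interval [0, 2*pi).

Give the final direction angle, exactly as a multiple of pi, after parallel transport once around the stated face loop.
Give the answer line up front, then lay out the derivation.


Answer: final direction angle = (3/2)*pi

enclosed vertex P1: corner angles sum to (5/4)*pi, defect = 2*pi - (5/4)*pi = (3/4)*pi
adding the enclosed defects to the starting angle (mod 2*pi, induced orientation) gives the holonomy
final angle = (3/4)*pi + (3/4)*pi = (3/2)*pi (mod 2*pi)


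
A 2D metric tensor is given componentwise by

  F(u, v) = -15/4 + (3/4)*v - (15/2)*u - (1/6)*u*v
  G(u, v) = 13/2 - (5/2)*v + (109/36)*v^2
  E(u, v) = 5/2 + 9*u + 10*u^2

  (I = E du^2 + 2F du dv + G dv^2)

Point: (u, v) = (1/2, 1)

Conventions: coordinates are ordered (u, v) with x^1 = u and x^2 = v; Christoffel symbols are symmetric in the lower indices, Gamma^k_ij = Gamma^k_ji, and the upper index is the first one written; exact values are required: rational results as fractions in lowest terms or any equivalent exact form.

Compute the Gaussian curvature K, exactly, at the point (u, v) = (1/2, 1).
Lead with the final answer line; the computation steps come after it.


Answer: K = 1188/417605

E = 19/2, F = -41/6, G = 253/36, EG - F^2 = 1445/72 at the point
E_u = 19, E_v = 0, F_u = -23/3, F_v = 2/3, G_u = 0, G_v = 32/9
E_vv = 0, F_uv = -1/6, G_uu = 0
Apply the Brioschi formula K = (det M1 - det M2)/(EG - F^2)^2 over the derivative matrices of E, F, G.
M1 = [[-E_vv/2 + F_uv - G_uu/2, E_u/2, F_u - E_v/2], [F_v - G_u/2, E, F], [G_v/2, F, G]] = [[-1/6, 19/2, -23/3], [2/3, 19/2, -41/6], [16/9, -41/6, 253/36]]; det M1 = 55/48
M2 = [[0, E_v/2, G_u/2], [E_v/2, E, F], [G_u/2, F, G]] = [[0, 0, 0], [0, 19/2, -41/6], [0, -41/6, 253/36]]; det M2 = 0
det M1 - det M2 = 55/48; K = 55/48 / (1445/72)^2 = 1188/417605


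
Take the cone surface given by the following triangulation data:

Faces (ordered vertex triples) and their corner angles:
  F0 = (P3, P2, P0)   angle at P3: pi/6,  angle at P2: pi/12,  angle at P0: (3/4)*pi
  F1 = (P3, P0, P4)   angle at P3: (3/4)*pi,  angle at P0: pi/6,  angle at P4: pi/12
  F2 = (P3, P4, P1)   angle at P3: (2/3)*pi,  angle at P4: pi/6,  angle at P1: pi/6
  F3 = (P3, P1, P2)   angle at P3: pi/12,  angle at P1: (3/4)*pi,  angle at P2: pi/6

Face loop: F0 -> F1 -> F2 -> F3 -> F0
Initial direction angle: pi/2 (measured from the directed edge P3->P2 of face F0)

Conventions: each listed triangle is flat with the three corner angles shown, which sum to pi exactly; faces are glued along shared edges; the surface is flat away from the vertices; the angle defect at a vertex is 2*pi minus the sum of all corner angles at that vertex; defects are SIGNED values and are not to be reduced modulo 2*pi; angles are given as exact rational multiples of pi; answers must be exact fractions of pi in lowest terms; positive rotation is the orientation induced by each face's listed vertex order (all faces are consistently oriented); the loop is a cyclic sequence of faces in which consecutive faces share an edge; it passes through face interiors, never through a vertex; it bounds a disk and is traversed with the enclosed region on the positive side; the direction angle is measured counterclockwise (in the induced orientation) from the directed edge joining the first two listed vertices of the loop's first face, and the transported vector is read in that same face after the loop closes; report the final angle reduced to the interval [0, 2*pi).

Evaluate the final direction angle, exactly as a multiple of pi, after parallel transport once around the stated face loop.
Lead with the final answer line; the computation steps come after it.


Answer: final direction angle = (5/6)*pi

enclosed vertex P3: corner angles sum to (5/3)*pi, defect = 2*pi - (5/3)*pi = pi/3
holonomy = initial angle + sum of enclosed defects (mod 2*pi), positive in the induced orientation
final angle = pi/2 + pi/3 = (5/6)*pi (mod 2*pi)


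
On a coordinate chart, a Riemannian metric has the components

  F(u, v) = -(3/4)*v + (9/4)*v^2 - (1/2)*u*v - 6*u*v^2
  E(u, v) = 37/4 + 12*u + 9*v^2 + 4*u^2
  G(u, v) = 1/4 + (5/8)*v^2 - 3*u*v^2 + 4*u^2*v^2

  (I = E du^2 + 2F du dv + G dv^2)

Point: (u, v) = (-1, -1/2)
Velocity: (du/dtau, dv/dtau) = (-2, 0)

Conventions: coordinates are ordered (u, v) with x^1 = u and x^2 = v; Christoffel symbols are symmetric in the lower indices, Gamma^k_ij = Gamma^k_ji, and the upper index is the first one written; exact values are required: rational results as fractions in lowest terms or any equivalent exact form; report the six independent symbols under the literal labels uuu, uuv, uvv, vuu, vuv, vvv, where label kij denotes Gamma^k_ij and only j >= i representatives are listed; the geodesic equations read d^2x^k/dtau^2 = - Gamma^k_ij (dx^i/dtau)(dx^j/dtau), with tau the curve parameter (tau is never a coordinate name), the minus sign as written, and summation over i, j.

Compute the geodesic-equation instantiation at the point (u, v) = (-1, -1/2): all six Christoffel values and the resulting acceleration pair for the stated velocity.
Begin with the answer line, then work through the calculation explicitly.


Answer: Gamma_uuu = -716/707, Gamma_uuv = -1714/707, Gamma_uvv = -1798/707, Gamma_vuu = 256/101, Gamma_vuv = 184/101, Gamma_vvv = 82/101; accelerations (d^2u/dtau^2, d^2v/dtau^2) = (2864/707, -1024/101)

E = 7/2, F = 35/16, G = 69/32 at the point
E_u = 4, E_v = -9, F_u = -5/4, F_v = -17/2, G_u = -11/4, G_v = -61/8
EG - F^2 = 707/256;  g^inv = (256/707) * [[69/32, -35/16], [-35/16, 7/2]]
first-kind symbols [ij,l] = (1/2)(d_i g_jl + d_j g_il - d_l g_ij): [uu,u] = E_u/2 = 2, [uu,v] = F_u - E_v/2 = 13/4, [uv,u] = E_v/2 = -9/2, [uv,v] = G_u/2 = -11/8, [vv,u] = F_v - G_u/2 = -57/8, [vv,v] = G_v/2 = -61/16
Gamma^u_ij = (G*[ij,u] - F*[ij,v])/(EG - F^2), Gamma^v_ij = (E*[ij,v] - F*[ij,u])/(EG - F^2)
Gamma_uuu = -716/707, Gamma_uuv = -1714/707, Gamma_uvv = -1798/707, Gamma_vuu = 256/101, Gamma_vuv = 184/101, Gamma_vvv = 82/101
d^2u/dtau^2 = -(Gamma_uuu*(-2)^2 + 2*Gamma_uuv*(-2)*(0) + Gamma_uvv*(0)^2) = 2864/707
d^2v/dtau^2 = -(Gamma_vuu*(-2)^2 + 2*Gamma_vuv*(-2)*(0) + Gamma_vvv*(0)^2) = -1024/101


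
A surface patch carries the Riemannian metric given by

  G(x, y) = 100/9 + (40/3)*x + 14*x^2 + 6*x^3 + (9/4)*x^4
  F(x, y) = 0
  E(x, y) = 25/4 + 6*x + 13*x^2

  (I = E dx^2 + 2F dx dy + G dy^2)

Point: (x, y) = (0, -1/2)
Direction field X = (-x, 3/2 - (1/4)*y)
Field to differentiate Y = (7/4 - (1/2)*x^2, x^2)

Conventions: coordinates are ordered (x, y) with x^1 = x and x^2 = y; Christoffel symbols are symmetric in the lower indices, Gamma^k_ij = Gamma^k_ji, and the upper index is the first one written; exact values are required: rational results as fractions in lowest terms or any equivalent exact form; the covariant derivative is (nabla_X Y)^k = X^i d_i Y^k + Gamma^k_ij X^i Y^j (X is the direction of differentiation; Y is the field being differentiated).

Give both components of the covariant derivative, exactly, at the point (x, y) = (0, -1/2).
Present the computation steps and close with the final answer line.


E = 25/4, F = 0, G = 100/9 at the point
E_x = 6, E_y = 0, F_x = 0, F_y = 0, G_x = 40/3, G_y = 0
EG - F^2 = 625/9;  g^inv = (9/625) * [[100/9, 0], [0, 25/4]]
first-kind symbols [ij,l] = (1/2)(d_i g_jl + d_j g_il - d_l g_ij): [xx,x] = E_x/2 = 3, [xx,y] = F_x - E_y/2 = 0, [xy,x] = E_y/2 = 0, [xy,y] = G_x/2 = 20/3, [yy,x] = F_y - G_x/2 = -20/3, [yy,y] = G_y/2 = 0
Gamma^x_ij = (G*[ij,x] - F*[ij,y])/(EG - F^2), Gamma^y_ij = (E*[ij,y] - F*[ij,x])/(EG - F^2)
Gamma_xxx = 12/25, Gamma_xxy = 0, Gamma_xyy = -16/15, Gamma_yxx = 0, Gamma_yxy = 3/5, Gamma_yyy = 0
X = (0, 13/8), Y = (7/4, 0) at the point

Answer: (nabla_X Y)^x = 0, (nabla_X Y)^y = 273/160


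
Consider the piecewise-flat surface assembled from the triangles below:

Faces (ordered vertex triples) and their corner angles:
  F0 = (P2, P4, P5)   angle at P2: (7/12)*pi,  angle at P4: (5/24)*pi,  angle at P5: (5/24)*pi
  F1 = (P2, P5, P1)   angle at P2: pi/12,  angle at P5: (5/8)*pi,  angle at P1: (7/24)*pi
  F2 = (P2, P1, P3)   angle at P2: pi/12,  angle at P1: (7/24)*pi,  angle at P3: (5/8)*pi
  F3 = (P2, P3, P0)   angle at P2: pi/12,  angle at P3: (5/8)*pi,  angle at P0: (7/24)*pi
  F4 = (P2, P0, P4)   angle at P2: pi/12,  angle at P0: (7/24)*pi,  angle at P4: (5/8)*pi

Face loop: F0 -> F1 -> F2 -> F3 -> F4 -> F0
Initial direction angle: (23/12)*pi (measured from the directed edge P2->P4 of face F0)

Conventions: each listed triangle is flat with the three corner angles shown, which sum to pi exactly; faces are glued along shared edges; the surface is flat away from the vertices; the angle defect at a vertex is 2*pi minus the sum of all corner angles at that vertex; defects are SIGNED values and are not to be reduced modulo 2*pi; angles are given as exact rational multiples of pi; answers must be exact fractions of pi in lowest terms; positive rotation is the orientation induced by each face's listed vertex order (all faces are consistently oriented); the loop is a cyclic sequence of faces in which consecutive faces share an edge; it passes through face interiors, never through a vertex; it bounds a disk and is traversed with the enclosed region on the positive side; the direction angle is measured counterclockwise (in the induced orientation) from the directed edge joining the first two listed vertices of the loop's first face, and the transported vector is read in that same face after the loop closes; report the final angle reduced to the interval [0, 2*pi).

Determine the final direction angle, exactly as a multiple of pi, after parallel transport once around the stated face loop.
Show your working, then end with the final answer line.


enclosed vertex P2: corner angles sum to (11/12)*pi, defect = 2*pi - (11/12)*pi = (13/12)*pi
by Gauss-Bonnet the loop rotates the vector by the enclosed defect sum (positive orientation, mod 2*pi)
final angle = (23/12)*pi + (13/12)*pi = pi (mod 2*pi)

Answer: final direction angle = pi


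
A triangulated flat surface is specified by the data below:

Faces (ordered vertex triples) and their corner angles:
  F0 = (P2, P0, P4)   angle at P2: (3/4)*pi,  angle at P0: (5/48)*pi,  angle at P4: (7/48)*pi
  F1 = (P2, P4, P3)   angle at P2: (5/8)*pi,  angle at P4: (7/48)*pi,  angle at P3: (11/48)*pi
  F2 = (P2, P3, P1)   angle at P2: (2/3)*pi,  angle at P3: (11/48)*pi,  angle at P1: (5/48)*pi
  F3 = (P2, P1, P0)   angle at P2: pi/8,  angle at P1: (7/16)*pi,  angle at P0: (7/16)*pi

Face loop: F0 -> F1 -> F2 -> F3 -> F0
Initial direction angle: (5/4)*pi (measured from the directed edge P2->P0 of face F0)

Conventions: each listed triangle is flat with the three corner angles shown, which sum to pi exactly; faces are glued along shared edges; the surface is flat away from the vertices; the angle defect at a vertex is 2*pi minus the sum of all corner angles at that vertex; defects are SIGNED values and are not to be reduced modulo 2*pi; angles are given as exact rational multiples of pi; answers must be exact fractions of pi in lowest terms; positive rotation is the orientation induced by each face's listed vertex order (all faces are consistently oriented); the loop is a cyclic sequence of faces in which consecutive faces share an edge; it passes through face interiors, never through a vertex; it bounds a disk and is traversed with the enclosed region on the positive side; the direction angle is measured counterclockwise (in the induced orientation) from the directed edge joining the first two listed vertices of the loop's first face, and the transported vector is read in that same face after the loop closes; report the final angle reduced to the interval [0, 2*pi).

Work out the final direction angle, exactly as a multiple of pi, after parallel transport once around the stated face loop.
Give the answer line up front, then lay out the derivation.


Answer: final direction angle = (13/12)*pi

enclosed vertex P2: corner angles sum to (13/6)*pi, defect = 2*pi - (13/6)*pi = -pi/6
final direction = starting direction + enclosed defect total, reduced mod 2*pi (induced orientation)
final angle = (5/4)*pi - pi/6 = (13/12)*pi (mod 2*pi)


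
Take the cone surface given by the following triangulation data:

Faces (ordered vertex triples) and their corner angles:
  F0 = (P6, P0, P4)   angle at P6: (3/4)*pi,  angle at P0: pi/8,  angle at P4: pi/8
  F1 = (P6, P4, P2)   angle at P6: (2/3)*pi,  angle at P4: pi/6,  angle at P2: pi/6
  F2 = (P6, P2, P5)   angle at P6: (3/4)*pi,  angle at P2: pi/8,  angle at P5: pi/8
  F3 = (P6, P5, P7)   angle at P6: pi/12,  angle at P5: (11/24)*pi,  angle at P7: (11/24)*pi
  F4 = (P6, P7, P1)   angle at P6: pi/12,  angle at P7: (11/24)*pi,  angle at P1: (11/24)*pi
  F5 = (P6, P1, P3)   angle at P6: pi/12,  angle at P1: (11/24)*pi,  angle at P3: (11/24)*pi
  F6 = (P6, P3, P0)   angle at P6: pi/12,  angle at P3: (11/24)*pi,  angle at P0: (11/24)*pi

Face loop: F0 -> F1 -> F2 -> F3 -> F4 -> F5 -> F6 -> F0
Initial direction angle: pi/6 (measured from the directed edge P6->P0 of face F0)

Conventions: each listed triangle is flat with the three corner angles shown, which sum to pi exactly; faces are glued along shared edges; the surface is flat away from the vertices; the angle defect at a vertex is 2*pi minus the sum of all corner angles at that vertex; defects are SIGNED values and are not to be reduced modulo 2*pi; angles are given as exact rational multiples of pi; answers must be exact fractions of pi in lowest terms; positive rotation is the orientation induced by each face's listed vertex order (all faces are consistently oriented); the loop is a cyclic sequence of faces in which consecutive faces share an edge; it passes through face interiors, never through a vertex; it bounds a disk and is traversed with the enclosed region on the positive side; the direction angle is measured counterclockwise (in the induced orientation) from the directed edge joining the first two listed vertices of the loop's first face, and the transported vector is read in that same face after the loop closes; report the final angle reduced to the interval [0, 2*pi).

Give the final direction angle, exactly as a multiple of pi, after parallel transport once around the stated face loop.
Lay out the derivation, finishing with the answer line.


enclosed vertex P6: corner angles sum to (5/2)*pi, defect = 2*pi - (5/2)*pi = -pi/2
by Gauss-Bonnet the loop rotates the vector by the enclosed defect sum (positive orientation, mod 2*pi)
final angle = pi/6 - pi/2 = (5/3)*pi (mod 2*pi)

Answer: final direction angle = (5/3)*pi


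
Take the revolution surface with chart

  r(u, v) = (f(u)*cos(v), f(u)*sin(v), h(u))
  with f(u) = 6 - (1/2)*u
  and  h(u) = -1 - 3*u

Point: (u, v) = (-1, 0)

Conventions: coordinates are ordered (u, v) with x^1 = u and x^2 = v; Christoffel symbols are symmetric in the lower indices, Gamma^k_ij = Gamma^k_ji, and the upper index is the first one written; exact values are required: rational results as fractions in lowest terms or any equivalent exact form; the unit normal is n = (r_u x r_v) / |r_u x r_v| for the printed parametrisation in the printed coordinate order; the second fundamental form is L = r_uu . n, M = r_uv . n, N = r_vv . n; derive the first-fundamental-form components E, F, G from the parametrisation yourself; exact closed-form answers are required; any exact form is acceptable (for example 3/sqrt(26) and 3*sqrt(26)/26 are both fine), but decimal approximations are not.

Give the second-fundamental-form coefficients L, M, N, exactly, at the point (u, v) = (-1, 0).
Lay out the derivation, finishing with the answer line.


f = 13/2, f' = -1/2, f'' = 0, h' = -3, h'' = 0
E = 37/4, F = 0, G = 169/4; answer radicand W^2 = 37/4
unnormalised second-form numerators: l = 0, m = 0, n = -39/2; L = l/sqrt(37/4), and similarly M = m/sqrt(W^2), N = n/sqrt(W^2)

Answer: L = 0, M = 0, N = -39*sqrt(37)/37


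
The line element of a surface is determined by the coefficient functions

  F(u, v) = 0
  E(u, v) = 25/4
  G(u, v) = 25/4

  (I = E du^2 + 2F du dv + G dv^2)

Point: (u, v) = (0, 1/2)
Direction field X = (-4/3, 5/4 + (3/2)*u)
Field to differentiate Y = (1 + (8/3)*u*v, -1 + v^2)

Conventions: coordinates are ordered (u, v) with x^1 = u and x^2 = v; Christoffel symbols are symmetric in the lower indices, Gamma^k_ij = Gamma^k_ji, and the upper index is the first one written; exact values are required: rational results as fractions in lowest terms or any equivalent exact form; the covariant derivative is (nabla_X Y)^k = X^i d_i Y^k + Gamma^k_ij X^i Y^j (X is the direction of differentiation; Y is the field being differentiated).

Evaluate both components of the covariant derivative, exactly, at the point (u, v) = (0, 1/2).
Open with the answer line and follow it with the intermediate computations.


Answer: (nabla_X Y)^u = -16/9, (nabla_X Y)^v = 5/4

E = 25/4, F = 0, G = 25/4 at the point
E_u = 0, E_v = 0, F_u = 0, F_v = 0, G_u = 0, G_v = 0
EG - F^2 = 625/16;  g^inv = (16/625) * [[25/4, 0], [0, 25/4]]
first-kind symbols [ij,l] = (1/2)(d_i g_jl + d_j g_il - d_l g_ij): [uu,u] = E_u/2 = 0, [uu,v] = F_u - E_v/2 = 0, [uv,u] = E_v/2 = 0, [uv,v] = G_u/2 = 0, [vv,u] = F_v - G_u/2 = 0, [vv,v] = G_v/2 = 0
Gamma^u_ij = (G*[ij,u] - F*[ij,v])/(EG - F^2), Gamma^v_ij = (E*[ij,v] - F*[ij,u])/(EG - F^2)
Gamma_uuu = 0, Gamma_uuv = 0, Gamma_uvv = 0, Gamma_vuu = 0, Gamma_vuv = 0, Gamma_vvv = 0
X = (-4/3, 5/4), Y = (1, -3/4) at the point


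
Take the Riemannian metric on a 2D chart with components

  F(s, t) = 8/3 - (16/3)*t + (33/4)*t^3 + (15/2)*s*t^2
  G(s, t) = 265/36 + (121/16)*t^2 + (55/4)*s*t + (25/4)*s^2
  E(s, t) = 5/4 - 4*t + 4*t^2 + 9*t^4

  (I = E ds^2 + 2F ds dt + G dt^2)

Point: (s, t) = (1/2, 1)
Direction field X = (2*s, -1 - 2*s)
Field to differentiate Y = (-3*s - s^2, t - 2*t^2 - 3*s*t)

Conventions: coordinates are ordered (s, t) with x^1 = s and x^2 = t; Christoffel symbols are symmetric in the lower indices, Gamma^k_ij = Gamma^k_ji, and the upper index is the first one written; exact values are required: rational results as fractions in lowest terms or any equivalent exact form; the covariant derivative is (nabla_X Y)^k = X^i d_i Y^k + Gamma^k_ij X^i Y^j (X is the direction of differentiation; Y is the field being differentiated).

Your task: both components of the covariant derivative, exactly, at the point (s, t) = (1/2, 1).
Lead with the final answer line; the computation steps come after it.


Answer: (nabla_X Y)^s = 441931/65811, (nabla_X Y)^t = 238579/43874

E = 41/4, F = 28/3, G = 841/36 at the point
E_s = 0, E_t = 40, F_s = 15/2, F_t = 323/12, G_s = 20, G_t = 22
EG - F^2 = 21937/144;  g^inv = (144/21937) * [[841/36, -28/3], [-28/3, 41/4]]
first-kind symbols [ij,l] = (1/2)(d_i g_jl + d_j g_il - d_l g_ij): [ss,s] = E_s/2 = 0, [ss,t] = F_s - E_t/2 = -25/2, [st,s] = E_t/2 = 20, [st,t] = G_s/2 = 10, [tt,s] = F_t - G_s/2 = 203/12, [tt,t] = G_t/2 = 11
Gamma^s_ij = (G*[ij,s] - F*[ij,t])/(EG - F^2), Gamma^t_ij = (E*[ij,t] - F*[ij,s])/(EG - F^2)
Gamma_sss = 16800/21937, Gamma_sst = 53840/21937, Gamma_stt = 126371/65811, Gamma_tss = -18450/21937, Gamma_tst = -12120/21937, Gamma_ttt = -6500/21937
X = (1, -2), Y = (-7/4, -5/2) at the point


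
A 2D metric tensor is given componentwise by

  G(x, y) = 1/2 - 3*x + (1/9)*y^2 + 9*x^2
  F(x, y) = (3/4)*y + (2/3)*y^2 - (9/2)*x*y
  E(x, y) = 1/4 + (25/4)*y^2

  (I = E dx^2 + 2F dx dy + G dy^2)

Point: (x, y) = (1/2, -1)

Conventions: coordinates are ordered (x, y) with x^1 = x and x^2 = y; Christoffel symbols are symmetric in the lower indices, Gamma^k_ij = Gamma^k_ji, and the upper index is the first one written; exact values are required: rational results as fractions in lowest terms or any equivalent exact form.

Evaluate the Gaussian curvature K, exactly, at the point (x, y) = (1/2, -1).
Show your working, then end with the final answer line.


E = 13/2, F = 13/6, G = 49/36, EG - F^2 = 299/72 at the point
E_x = 0, E_y = -25/2, F_x = 9/2, F_y = -17/6, G_x = 6, G_y = -2/9
E_yy = 25/2, F_xy = -9/2, G_xx = 18
By Brioschi, K is (det M1 - det M2) divided by (EG - F^2) squared.
M1 = [[-E_yy/2 + F_xy - G_xx/2, E_x/2, F_x - E_y/2], [F_y - G_x/2, E, F], [G_y/2, F, G]] = [[-79/4, 0, 43/4], [-35/6, 13/2, 13/6], [-1/9, 13/6, 49/36]]; det M1 = -60515/288
M2 = [[0, E_y/2, G_x/2], [E_y/2, E, F], [G_x/2, F, G]] = [[0, -25/4, 3], [-25/4, 13/2, 13/6], [3, 13/6, 49/36]]; det M2 = -111121/576
det M1 - det M2 = -1101/64; K = -1101/64 / (299/72)^2 = -89181/89401

Answer: K = -89181/89401


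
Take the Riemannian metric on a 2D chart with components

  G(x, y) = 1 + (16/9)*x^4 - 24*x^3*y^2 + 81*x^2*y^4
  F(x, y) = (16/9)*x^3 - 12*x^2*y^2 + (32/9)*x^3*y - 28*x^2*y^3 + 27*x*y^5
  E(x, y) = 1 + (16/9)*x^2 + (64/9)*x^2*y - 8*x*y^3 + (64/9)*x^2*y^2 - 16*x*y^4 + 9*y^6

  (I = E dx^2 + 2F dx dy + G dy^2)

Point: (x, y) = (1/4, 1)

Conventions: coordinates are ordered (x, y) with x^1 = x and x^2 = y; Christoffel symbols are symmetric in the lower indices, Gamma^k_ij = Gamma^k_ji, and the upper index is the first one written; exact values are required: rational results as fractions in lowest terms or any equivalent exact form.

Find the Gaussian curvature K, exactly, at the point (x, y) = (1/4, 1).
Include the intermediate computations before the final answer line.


E = 5, F = 13/3, G = 205/36, EG - F^2 = 349/36 at the point
E_x = -16, E_y = 100/3, F_x = 8, F_y = 487/18, G_x = 325/9, G_y = 39/2
E_yy = 1898/9, F_xy = 245/3, G_xx = 382/3
By Brioschi, K is (det M1 - det M2) divided by (EG - F^2) squared.
M1 = [[-E_yy/2 + F_xy - G_xx/2, E_x/2, F_x - E_y/2], [F_y - G_x/2, E, F], [G_y/2, F, G]] = [[-787/9, -8, -26/3], [9, 5, 13/3], [39/4, 13/3, 205/36]]; det M1 = -223957/324
M2 = [[0, E_y/2, G_x/2], [E_y/2, E, F], [G_x/2, F, G]] = [[0, 50/3, 325/18], [50/3, 5, 13/3], [325/18, 13/3, 205/36]]; det M2 = -195625/324
det M1 - det M2 = -787/9; K = -787/9 / (349/36)^2 = -113328/121801

Answer: K = -113328/121801


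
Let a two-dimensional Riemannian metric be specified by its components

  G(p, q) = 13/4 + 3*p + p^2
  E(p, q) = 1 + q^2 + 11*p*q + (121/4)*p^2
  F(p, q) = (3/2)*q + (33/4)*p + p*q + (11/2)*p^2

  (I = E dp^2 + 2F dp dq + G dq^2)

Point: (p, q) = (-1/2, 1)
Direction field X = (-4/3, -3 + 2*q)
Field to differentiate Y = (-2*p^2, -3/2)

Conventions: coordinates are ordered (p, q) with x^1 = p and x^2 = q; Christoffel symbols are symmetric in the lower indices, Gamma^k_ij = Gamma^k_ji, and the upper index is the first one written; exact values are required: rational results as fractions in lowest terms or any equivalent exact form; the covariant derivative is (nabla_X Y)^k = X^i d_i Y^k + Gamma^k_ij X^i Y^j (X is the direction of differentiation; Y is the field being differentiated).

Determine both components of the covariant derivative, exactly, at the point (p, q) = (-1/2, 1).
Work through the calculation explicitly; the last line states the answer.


E = 65/16, F = -7/4, G = 2 at the point
E_p = -77/4, E_q = -7/2, F_p = 15/4, F_q = 1, G_p = 2, G_q = 0
EG - F^2 = 81/16;  g^inv = (16/81) * [[2, 7/4], [7/4, 65/16]]
first-kind symbols [ij,l] = (1/2)(d_i g_jl + d_j g_il - d_l g_ij): [pp,p] = E_p/2 = -77/8, [pp,q] = F_p - E_q/2 = 11/2, [pq,p] = E_q/2 = -7/4, [pq,q] = G_p/2 = 1, [qq,p] = F_q - G_p/2 = 0, [qq,q] = G_q/2 = 0
Gamma^p_ij = (G*[ij,p] - F*[ij,q])/(EG - F^2), Gamma^q_ij = (E*[ij,q] - F*[ij,p])/(EG - F^2)
Gamma_ppp = -154/81, Gamma_ppq = -28/81, Gamma_pqq = 0, Gamma_qpp = 88/81, Gamma_qpq = 16/81, Gamma_qqq = 0
X = (-4/3, -1), Y = (-1/2, -3/2) at the point

Answer: (nabla_X Y)^p = -1166/243, (nabla_X Y)^q = 296/243


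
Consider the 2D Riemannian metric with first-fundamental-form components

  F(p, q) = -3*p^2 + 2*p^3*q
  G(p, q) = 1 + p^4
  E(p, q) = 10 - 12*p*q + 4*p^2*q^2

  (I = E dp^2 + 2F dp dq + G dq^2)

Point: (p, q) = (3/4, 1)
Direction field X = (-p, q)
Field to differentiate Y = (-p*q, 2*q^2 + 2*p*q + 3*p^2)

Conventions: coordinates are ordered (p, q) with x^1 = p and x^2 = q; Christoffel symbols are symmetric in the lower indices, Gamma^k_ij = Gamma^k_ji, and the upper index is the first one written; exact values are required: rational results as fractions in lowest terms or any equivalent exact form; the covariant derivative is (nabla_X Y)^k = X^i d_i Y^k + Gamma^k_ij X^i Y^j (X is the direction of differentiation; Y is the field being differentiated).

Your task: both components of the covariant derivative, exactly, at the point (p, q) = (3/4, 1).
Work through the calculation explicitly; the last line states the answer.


E = 13/4, F = -27/32, G = 337/256 at the point
E_p = -6, E_q = -9/2, F_p = -9/8, F_q = 27/32, G_p = 27/16, G_q = 0
EG - F^2 = 913/256;  g^inv = (256/913) * [[337/256, 27/32], [27/32, 13/4]]
first-kind symbols [ij,l] = (1/2)(d_i g_jl + d_j g_il - d_l g_ij): [pp,p] = E_p/2 = -3, [pp,q] = F_p - E_q/2 = 9/8, [pq,p] = E_q/2 = -9/4, [pq,q] = G_p/2 = 27/32, [qq,p] = F_q - G_p/2 = 0, [qq,q] = G_q/2 = 0
Gamma^p_ij = (G*[ij,p] - F*[ij,q])/(EG - F^2), Gamma^q_ij = (E*[ij,q] - F*[ij,p])/(EG - F^2)
Gamma_ppp = -768/913, Gamma_ppq = -576/913, Gamma_pqq = 0, Gamma_qpp = 288/913, Gamma_qpq = 216/913, Gamma_qqq = 0
X = (-3/4, 1), Y = (-3/4, 83/16) at the point

Answer: (nabla_X Y)^p = 27/11, (nabla_X Y)^q = -13/44


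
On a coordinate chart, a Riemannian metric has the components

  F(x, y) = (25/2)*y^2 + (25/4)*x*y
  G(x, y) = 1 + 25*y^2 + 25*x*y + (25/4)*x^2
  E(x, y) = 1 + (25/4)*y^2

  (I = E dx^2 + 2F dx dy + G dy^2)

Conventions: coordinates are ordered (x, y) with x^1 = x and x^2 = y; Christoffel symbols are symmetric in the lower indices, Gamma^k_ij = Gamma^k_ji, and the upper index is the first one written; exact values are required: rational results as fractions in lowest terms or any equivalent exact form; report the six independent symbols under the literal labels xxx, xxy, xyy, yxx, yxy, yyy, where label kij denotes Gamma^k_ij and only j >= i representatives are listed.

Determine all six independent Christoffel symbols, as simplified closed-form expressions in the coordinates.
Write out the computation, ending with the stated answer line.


E = 1 + (25/4)*y^2; F = (25/2)*y^2 + (25/4)*x*y; G = 1 + 25*y^2 + 25*x*y + (25/4)*x^2
Gamma^k_ij = (1/2) g^{kl} (d_i g_jl + d_j g_il - d_l g_ij), with g^inv = (1/(EG-F^2)) [[G, -F], [-F, E]]
first partials: E_x = 0, E_y = (25/2)*y, F_x = (25/4)*y, F_y = 25*y + (25/4)*x, G_x = 25*y + (25/2)*x, G_y = 50*y + 25*x
D = EG - F^2 = 1 + (125/4)*y^2 + 25*x*y + (25/4)*x^2
expanded: Gamma^x_xx = (G E_x - 2F F_x + F E_y)/(2D), Gamma^x_xy = (G E_y - F G_x)/(2D), Gamma^x_yy = (2G F_y - G G_x - F G_y)/(2D), Gamma^y_xx = (2E F_x - E E_y - F E_x)/(2D), Gamma^y_xy = (E G_x - F E_y)/(2D), Gamma^y_yy = (E G_y - 2F F_y + F G_x)/(2D); substitute and cancel common factors

Answer: Gamma_xxx = 0, Gamma_xxy = 25*y/(25*x^2 + 100*x*y + 125*y^2 + 4), Gamma_xyy = 50*y/(25*x^2 + 100*x*y + 125*y^2 + 4), Gamma_yxx = 0, Gamma_yxy = (25*x + 50*y)/(25*x^2 + 100*x*y + 125*y^2 + 4), Gamma_yyy = (50*x + 100*y)/(25*x^2 + 100*x*y + 125*y^2 + 4)


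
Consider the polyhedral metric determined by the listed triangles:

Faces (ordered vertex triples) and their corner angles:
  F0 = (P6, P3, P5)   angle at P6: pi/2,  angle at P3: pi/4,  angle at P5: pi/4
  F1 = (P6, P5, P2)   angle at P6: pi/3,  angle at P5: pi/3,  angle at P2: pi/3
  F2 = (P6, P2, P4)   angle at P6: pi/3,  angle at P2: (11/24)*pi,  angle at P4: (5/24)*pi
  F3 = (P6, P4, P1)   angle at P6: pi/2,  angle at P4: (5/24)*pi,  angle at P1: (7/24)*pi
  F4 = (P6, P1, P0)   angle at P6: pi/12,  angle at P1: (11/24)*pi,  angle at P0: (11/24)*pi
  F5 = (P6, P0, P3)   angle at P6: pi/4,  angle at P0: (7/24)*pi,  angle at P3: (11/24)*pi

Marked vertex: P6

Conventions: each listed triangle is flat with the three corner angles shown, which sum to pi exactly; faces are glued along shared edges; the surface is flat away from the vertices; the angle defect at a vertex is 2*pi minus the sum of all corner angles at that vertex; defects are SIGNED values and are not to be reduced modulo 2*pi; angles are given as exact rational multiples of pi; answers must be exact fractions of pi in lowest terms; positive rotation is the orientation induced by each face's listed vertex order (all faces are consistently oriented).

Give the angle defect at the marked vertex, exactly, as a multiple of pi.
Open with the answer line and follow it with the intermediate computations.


Answer: defect(P6) = 0

Sum of corner angles at P6: 2*pi
defect = 2*pi - 2*pi


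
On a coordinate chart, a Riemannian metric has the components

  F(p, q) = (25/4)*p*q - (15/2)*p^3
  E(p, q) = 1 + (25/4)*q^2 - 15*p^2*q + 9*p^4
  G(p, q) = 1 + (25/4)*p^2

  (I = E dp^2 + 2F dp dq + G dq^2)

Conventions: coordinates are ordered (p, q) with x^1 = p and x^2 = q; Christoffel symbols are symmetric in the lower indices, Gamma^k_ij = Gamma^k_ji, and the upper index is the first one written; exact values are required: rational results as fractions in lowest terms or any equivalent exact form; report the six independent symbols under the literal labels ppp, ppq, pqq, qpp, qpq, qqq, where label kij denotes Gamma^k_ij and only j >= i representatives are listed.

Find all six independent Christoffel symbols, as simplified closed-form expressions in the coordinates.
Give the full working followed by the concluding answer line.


E = 1 + (25/4)*q^2 - 15*p^2*q + 9*p^4; F = (25/4)*p*q - (15/2)*p^3; G = 1 + (25/4)*p^2
Gamma^k_ij = (1/2) g^{kl} (d_i g_jl + d_j g_il - d_l g_ij), with g^inv = (1/(EG-F^2)) [[G, -F], [-F, E]]
first partials: E_p = -30*p*q + 36*p^3, E_q = (25/2)*q - 15*p^2, F_p = (25/4)*q - (45/2)*p^2, F_q = (25/4)*p, G_p = (25/2)*p, G_q = 0
D = EG - F^2 = 1 + (25/4)*q^2 + (25/4)*p^2 - 15*p^2*q + 9*p^4
expanded: Gamma^p_pp = (G E_p - 2F F_p + F E_q)/(2D), Gamma^p_pq = (G E_q - F G_p)/(2D), Gamma^p_qq = (2G F_q - G G_p - F G_q)/(2D), Gamma^q_pp = (2E F_p - E E_q - F E_p)/(2D), Gamma^q_pq = (E G_p - F E_q)/(2D), Gamma^q_qq = (E G_q - 2F F_q + F G_p)/(2D); substitute and cancel common factors

Answer: Gamma_ppp = (72*p^3 - 60*p*q)/(36*p^4 - 60*p^2*q + 25*p^2 + 25*q^2 + 4), Gamma_ppq = (-30*p^2 + 25*q)/(36*p^4 - 60*p^2*q + 25*p^2 + 25*q^2 + 4), Gamma_pqq = 0, Gamma_qpp = -60*p^2/(36*p^4 - 60*p^2*q + 25*p^2 + 25*q^2 + 4), Gamma_qpq = 25*p/(36*p^4 - 60*p^2*q + 25*p^2 + 25*q^2 + 4), Gamma_qqq = 0
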